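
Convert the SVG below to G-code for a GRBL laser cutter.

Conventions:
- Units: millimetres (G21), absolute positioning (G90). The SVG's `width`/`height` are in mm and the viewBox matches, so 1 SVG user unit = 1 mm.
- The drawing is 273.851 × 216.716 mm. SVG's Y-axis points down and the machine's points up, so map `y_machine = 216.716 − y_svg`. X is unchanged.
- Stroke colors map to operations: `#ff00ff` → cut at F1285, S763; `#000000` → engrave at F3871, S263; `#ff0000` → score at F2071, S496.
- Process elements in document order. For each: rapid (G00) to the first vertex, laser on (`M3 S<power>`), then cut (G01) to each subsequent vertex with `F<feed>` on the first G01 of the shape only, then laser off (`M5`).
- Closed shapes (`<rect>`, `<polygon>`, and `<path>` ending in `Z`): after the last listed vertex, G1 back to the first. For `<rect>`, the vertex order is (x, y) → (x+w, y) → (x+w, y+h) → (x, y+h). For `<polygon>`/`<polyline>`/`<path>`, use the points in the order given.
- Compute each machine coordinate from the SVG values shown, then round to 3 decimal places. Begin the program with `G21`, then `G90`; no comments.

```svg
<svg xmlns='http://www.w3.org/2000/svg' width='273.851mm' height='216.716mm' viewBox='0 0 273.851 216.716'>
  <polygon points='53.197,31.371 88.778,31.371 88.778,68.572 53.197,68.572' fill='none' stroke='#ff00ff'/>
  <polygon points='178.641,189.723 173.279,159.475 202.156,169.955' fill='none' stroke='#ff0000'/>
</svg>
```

G21
G90
G00 X53.197 Y185.345
M3 S763
G01 X88.778 Y185.345 F1285
G01 X88.778 Y148.144
G01 X53.197 Y148.144
G01 X53.197 Y185.345
M5
G00 X178.641 Y26.993
M3 S496
G01 X173.279 Y57.241 F2071
G01 X202.156 Y46.761
G01 X178.641 Y26.993
M5

Since the viewBox matches the mm dimensions, user units are millimetres directly. The only transform is the Y-flip y_m = 216.716 − y_svg.

Shape 1 is a rectangle drawn with `<polygon>`. Its stroke #ff00ff means cut at S763, F1285. After flipping Y the toolpath is (53.197,185.345) → (88.778,185.345) → (88.778,148.144) → (53.197,148.144) → (53.197,185.345), returning to the start.

Shape 2 is a regular polygon drawn with `<polygon>`. Its stroke #ff0000 means score at S496, F2071. After flipping Y the toolpath is (178.641,26.993) → (173.279,57.241) → (202.156,46.761) → (178.641,26.993), returning to the start.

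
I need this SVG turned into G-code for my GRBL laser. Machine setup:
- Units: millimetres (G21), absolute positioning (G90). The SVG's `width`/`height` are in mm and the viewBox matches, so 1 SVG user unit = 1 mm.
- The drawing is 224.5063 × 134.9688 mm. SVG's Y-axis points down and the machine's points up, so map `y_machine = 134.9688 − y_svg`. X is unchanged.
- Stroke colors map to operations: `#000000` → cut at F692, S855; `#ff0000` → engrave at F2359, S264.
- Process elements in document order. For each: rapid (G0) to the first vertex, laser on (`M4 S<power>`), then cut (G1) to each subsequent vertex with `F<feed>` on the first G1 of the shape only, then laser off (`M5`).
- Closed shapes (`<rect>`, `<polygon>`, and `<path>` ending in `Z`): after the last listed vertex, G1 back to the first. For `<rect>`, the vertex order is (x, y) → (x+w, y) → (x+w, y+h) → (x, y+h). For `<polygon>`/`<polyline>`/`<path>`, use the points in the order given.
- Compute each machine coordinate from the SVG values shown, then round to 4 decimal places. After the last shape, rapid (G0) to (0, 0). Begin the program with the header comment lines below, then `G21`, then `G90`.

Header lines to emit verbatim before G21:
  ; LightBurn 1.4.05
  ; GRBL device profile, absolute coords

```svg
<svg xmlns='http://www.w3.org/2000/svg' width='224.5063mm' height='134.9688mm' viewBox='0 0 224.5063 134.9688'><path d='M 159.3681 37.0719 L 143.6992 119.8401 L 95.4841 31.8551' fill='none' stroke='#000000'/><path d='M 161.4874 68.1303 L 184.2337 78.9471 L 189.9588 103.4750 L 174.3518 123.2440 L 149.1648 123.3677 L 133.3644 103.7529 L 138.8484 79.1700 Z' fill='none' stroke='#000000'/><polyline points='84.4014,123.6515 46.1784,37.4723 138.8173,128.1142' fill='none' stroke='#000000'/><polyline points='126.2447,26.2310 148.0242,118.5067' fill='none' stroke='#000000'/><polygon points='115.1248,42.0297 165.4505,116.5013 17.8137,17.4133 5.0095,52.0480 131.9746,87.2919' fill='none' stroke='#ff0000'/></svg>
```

; LightBurn 1.4.05
; GRBL device profile, absolute coords
G21
G90
G0 X159.3681 Y97.8969
M4 S855
G1 X143.6992 Y15.1287 F692
G1 X95.4841 Y103.1137
M5
G0 X161.4874 Y66.8385
M4 S855
G1 X184.2337 Y56.0217 F692
G1 X189.9588 Y31.4938
G1 X174.3518 Y11.7248
G1 X149.1648 Y11.6011
G1 X133.3644 Y31.2159
G1 X138.8484 Y55.7988
G1 X161.4874 Y66.8385
M5
G0 X84.4014 Y11.3173
M4 S855
G1 X46.1784 Y97.4965 F692
G1 X138.8173 Y6.8546
M5
G0 X126.2447 Y108.7378
M4 S855
G1 X148.0242 Y16.4621 F692
M5
G0 X115.1248 Y92.9391
M4 S264
G1 X165.4505 Y18.4675 F2359
G1 X17.8137 Y117.5555
G1 X5.0095 Y82.9208
G1 X131.9746 Y47.6769
G1 X115.1248 Y92.9391
M5
G0 X0.0000 Y0.0000

Since the viewBox matches the mm dimensions, user units are millimetres directly. The only transform is the Y-flip y_m = 134.9688 − y_svg.

Shape 1 is a open polyline drawn with `<path>`. Its stroke #000000 means cut at S855, F692. After flipping Y the toolpath is (159.3681,97.8969) → (143.6992,15.1287) → (95.4841,103.1137).

Shape 2 is a regular polygon drawn with `<path>`. Its stroke #000000 means cut at S855, F692. After flipping Y the toolpath is (161.4874,66.8385) → (184.2337,56.0217) → (189.9588,31.4938) → (174.3518,11.7248) → (149.1648,11.6011) → (133.3644,31.2159) → (138.8484,55.7988) → (161.4874,66.8385), returning to the start.

Shape 3 is a open polyline drawn with `<polyline>`. Its stroke #000000 means cut at S855, F692. After flipping Y the toolpath is (84.4014,11.3173) → (46.1784,97.4965) → (138.8173,6.8546).

Shape 4 is a line segment drawn with `<polyline>`. Its stroke #000000 means cut at S855, F692. After flipping Y the toolpath is (126.2447,108.7378) → (148.0242,16.4621).

Shape 5 is a closed polygon drawn with `<polygon>`. Its stroke #ff0000 means engrave at S264, F2359. After flipping Y the toolpath is (115.1248,92.9391) → (165.4505,18.4675) → (17.8137,117.5555) → (5.0095,82.9208) → (131.9746,47.6769) → (115.1248,92.9391), returning to the start.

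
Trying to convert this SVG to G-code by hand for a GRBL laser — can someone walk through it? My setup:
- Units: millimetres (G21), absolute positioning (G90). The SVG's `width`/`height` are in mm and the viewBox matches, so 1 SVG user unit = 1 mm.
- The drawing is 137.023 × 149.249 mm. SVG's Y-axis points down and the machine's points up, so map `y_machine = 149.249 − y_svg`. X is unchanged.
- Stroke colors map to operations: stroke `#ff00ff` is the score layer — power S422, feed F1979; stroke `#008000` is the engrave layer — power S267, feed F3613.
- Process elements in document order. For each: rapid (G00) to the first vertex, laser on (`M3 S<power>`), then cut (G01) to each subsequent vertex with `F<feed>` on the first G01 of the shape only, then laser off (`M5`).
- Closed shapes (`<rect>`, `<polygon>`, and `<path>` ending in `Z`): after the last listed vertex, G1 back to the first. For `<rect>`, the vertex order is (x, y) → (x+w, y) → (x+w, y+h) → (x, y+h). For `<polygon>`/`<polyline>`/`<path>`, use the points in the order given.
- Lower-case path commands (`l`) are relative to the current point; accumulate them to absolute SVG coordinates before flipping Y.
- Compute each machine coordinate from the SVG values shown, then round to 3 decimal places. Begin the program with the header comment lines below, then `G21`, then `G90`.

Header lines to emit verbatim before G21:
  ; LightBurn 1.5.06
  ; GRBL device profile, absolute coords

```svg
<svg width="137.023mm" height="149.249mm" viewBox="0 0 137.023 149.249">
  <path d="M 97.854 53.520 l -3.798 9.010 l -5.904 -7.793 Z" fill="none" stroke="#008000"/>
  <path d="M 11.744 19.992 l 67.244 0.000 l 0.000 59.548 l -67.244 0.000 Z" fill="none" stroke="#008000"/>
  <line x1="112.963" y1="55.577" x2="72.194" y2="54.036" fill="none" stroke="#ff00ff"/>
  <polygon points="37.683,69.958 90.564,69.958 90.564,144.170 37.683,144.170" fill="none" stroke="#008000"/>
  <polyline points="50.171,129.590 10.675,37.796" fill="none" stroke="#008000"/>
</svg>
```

; LightBurn 1.5.06
; GRBL device profile, absolute coords
G21
G90
G00 X97.854 Y95.729
M3 S267
G01 X94.056 Y86.719 F3613
G01 X88.152 Y94.512
G01 X97.854 Y95.729
M5
G00 X11.744 Y129.257
M3 S267
G01 X78.988 Y129.257 F3613
G01 X78.988 Y69.709
G01 X11.744 Y69.709
G01 X11.744 Y129.257
M5
G00 X112.963 Y93.672
M3 S422
G01 X72.194 Y95.213 F1979
M5
G00 X37.683 Y79.291
M3 S267
G01 X90.564 Y79.291 F3613
G01 X90.564 Y5.079
G01 X37.683 Y5.079
G01 X37.683 Y79.291
M5
G00 X50.171 Y19.659
M3 S267
G01 X10.675 Y111.453 F3613
M5

1 u = 1 mm; y_m = 149.249 − y.

[1] `<path>` regular polygon, #008000→engrave S267 F3613: (97.854,95.729) → (94.056,86.719) → (88.152,94.512) → (97.854,95.729) (closed)

[2] `<path>` rectangle, #008000→engrave S267 F3613: (11.744,129.257) → (78.988,129.257) → (78.988,69.709) → (11.744,69.709) → (11.744,129.257) (closed)

[3] `<line>` line segment, #ff00ff→score S422 F1979: (112.963,93.672) → (72.194,95.213)

[4] `<polygon>` rectangle, #008000→engrave S267 F3613: (37.683,79.291) → (90.564,79.291) → (90.564,5.079) → (37.683,5.079) → (37.683,79.291) (closed)

[5] `<polyline>` line segment, #008000→engrave S267 F3613: (50.171,19.659) → (10.675,111.453)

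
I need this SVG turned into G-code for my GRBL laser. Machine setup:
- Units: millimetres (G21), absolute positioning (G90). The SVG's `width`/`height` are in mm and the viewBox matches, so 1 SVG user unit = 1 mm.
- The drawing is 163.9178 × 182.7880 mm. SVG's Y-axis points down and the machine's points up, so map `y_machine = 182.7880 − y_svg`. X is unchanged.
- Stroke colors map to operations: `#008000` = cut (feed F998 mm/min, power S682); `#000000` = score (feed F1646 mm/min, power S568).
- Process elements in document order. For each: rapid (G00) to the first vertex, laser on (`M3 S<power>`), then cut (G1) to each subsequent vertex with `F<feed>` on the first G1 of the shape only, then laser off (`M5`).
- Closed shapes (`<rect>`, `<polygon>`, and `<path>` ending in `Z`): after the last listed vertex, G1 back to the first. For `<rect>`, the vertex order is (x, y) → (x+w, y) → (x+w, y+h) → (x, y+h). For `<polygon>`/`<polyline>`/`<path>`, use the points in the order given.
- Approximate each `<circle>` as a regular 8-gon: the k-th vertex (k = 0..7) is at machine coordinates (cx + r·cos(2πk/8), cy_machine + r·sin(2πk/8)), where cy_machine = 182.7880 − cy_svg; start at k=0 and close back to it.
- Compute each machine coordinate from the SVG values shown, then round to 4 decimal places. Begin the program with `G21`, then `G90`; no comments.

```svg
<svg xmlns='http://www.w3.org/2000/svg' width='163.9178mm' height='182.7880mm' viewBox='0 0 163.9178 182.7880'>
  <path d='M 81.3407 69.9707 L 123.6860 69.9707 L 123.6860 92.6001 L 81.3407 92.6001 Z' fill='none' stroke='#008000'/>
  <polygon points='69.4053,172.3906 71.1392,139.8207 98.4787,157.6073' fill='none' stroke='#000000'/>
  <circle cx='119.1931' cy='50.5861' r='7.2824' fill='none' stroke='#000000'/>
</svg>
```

G21
G90
G00 X81.3407 Y112.8173
M3 S682
G1 X123.6860 Y112.8173 F998
G1 X123.6860 Y90.1879
G1 X81.3407 Y90.1879
G1 X81.3407 Y112.8173
M5
G00 X69.4053 Y10.3974
M3 S568
G1 X71.1392 Y42.9673 F1646
G1 X98.4787 Y25.1807
G1 X69.4053 Y10.3974
M5
G00 X126.4755 Y132.2019
M3 S568
G1 X124.3425 Y137.3513 F1646
G1 X119.1931 Y139.4843
G1 X114.0437 Y137.3513
G1 X111.9107 Y132.2019
G1 X114.0437 Y127.0525
G1 X119.1931 Y124.9195
G1 X124.3425 Y127.0525
G1 X126.4755 Y132.2019
M5

Since the viewBox matches the mm dimensions, user units are millimetres directly. The only transform is the Y-flip y_m = 182.7880 − y_svg.

Shape 1 is a rectangle drawn with `<path>`. Its stroke #008000 means cut at S682, F998. After flipping Y the toolpath is (81.3407,112.8173) → (123.6860,112.8173) → (123.6860,90.1879) → (81.3407,90.1879) → (81.3407,112.8173), returning to the start.

Shape 2 is a regular polygon drawn with `<polygon>`. Its stroke #000000 means score at S568, F1646. After flipping Y the toolpath is (69.4053,10.3974) → (71.1392,42.9673) → (98.4787,25.1807) → (69.4053,10.3974), returning to the start.

Shape 3 is a circle drawn with `<circle>`. Its stroke #000000 means score at S568, F1646. After flipping Y the toolpath is (126.4755,132.2019) → (124.3425,137.3513) → (119.1931,139.4843) → (114.0437,137.3513) → (111.9107,132.2019) → (114.0437,127.0525) → (119.1931,124.9195) → (124.3425,127.0525) → (126.4755,132.2019), returning to the start.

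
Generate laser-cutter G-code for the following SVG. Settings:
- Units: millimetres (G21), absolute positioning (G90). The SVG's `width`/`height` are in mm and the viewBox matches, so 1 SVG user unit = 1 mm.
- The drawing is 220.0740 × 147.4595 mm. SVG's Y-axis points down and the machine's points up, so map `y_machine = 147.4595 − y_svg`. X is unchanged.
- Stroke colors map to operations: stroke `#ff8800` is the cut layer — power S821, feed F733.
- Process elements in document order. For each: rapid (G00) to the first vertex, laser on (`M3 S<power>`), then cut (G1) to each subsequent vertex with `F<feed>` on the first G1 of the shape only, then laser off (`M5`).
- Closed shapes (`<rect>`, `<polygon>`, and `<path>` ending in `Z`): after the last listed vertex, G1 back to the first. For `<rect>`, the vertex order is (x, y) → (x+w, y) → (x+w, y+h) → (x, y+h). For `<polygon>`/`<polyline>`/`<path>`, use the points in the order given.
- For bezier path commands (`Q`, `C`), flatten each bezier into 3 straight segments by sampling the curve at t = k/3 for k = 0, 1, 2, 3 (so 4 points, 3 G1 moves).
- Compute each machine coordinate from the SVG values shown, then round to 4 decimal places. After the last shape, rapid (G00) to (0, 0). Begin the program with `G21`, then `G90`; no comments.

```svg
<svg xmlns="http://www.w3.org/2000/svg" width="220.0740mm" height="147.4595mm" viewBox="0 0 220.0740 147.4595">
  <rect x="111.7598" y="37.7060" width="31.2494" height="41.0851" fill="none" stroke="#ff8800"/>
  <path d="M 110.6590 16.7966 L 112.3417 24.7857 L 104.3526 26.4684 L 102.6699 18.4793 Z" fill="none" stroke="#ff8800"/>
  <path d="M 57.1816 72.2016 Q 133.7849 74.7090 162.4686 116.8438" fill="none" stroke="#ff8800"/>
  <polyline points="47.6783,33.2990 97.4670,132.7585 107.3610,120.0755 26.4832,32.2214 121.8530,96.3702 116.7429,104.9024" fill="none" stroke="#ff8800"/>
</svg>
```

Since the viewBox matches the mm dimensions, user units are millimetres directly. The only transform is the Y-flip y_m = 147.4595 − y_svg.

Shape 1 is a rectangle drawn with `<rect>`. Its stroke #ff8800 means cut at S821, F733. After flipping Y the toolpath is (111.7598,109.7535) → (143.0092,109.7535) → (143.0092,68.6684) → (111.7598,68.6684) → (111.7598,109.7535), returning to the start.

Shape 2 is a regular polygon drawn with `<path>`. Its stroke #ff8800 means cut at S821, F733. After flipping Y the toolpath is (110.6590,130.6629) → (112.3417,122.6738) → (104.3526,120.9911) → (102.6699,128.9802) → (110.6590,130.6629), returning to the start.

Shape 3 is a quadratic bezier drawn with `<path>`. Its stroke #ff8800 means cut at S821, F733. After flipping Y the toolpath is (57.1816,75.2579) → (102.9261,69.1833) → (138.0217,54.3025) → (162.4686,30.6157).

Shape 4 is a open polyline drawn with `<polyline>`. Its stroke #ff8800 means cut at S821, F733. After flipping Y the toolpath is (47.6783,114.1605) → (97.4670,14.7010) → (107.3610,27.3840) → (26.4832,115.2381) → (121.8530,51.0893) → (116.7429,42.5571).

G21
G90
G00 X111.7598 Y109.7535
M3 S821
G1 X143.0092 Y109.7535 F733
G1 X143.0092 Y68.6684
G1 X111.7598 Y68.6684
G1 X111.7598 Y109.7535
M5
G00 X110.6590 Y130.6629
M3 S821
G1 X112.3417 Y122.6738 F733
G1 X104.3526 Y120.9911
G1 X102.6699 Y128.9802
G1 X110.6590 Y130.6629
M5
G00 X57.1816 Y75.2579
M3 S821
G1 X102.9261 Y69.1833 F733
G1 X138.0217 Y54.3025
G1 X162.4686 Y30.6157
M5
G00 X47.6783 Y114.1605
M3 S821
G1 X97.4670 Y14.7010 F733
G1 X107.3610 Y27.3840
G1 X26.4832 Y115.2381
G1 X121.8530 Y51.0893
G1 X116.7429 Y42.5571
M5
G00 X0.0000 Y0.0000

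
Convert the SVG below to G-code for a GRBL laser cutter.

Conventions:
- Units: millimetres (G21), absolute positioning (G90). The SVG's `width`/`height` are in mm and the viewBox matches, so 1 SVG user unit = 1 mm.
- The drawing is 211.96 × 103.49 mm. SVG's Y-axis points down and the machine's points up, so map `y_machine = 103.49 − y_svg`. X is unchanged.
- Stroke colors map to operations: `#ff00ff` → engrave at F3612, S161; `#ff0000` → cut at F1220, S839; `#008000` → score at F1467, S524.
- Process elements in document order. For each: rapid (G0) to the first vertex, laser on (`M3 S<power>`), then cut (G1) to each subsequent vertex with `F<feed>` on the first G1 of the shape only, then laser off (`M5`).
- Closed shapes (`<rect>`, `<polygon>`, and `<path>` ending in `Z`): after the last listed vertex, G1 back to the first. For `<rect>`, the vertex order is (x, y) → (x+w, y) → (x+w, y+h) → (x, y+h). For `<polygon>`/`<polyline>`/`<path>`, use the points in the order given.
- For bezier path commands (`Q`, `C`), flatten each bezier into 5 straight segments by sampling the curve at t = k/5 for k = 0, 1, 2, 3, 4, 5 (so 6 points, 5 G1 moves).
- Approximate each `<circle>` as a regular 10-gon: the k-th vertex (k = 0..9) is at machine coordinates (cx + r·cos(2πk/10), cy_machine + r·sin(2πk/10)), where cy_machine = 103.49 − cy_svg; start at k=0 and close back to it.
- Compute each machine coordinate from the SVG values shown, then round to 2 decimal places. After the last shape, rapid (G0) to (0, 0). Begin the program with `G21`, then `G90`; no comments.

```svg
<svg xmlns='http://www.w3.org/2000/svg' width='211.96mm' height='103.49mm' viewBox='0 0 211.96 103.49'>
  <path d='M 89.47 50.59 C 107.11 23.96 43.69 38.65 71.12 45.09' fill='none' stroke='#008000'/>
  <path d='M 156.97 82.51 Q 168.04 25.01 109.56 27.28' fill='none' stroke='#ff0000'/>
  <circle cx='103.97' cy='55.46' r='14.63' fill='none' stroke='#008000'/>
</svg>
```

G21
G90
G0 X89.47 Y52.90
M3 S524
G1 X91.70 Y64.32 F1467
G1 X82.73 Y68.19
G1 X70.81 Y66.92
G1 X64.19 Y62.86
G1 X71.12 Y58.40
M5
G0 X156.97 Y20.98
M3 S839
G1 X158.62 Y41.59 F1220
G1 X154.70 Y57.42
G1 X145.22 Y68.46
G1 X130.17 Y74.73
G1 X109.56 Y76.21
M5
G0 X118.60 Y48.03
M3 S524
G1 X115.81 Y56.63 F1467
G1 X108.49 Y61.94
G1 X99.45 Y61.94
G1 X92.13 Y56.63
G1 X89.34 Y48.03
G1 X92.13 Y39.43
G1 X99.45 Y34.12
G1 X108.49 Y34.12
G1 X115.81 Y39.43
G1 X118.60 Y48.03
M5
G0 X0.00 Y0.00

viewBox `0 0 211.96 103.49` with mm width/height → 1 unit = 1 mm. Flip: y_m = 103.49 − y_svg.

**Shape 1** — `<path>` cubic bezier, stroke `#008000` → score (S524, F1467). Control points (SVG): P0=(89.47,50.59), P1=(107.11,23.96), P2=(43.69,38.65), P3=(71.12,45.09); sampled at t=k/5. Machine vertices: (89.47,52.90) → (91.70,64.32) → (82.73,68.19) → (70.81,66.92) → (64.19,62.86) → (71.12,58.40). Open path.

**Shape 2** — `<path>` quadratic bezier, stroke `#ff0000` → cut (S839, F1220). Control points (SVG): P0=(156.97,82.51), P1=(168.04,25.01), P2=(109.56,27.28); sampled at t=k/5. Machine vertices: (156.97,20.98) → (158.62,41.59) → (154.70,57.42) → (145.22,68.46) → (130.17,74.73) → (109.56,76.21). Open path.

**Shape 3** — `<circle>` circle, stroke `#008000` → score (S524, F1467). Machine vertices: (118.60,48.03) → (115.81,56.63) → (108.49,61.94) → (99.45,61.94) → (92.13,56.63) → (89.34,48.03) → (92.13,39.43) → (99.45,34.12) → (108.49,34.12) → (115.81,39.43) → (118.60,48.03). Closed: final G1 returns to the first vertex.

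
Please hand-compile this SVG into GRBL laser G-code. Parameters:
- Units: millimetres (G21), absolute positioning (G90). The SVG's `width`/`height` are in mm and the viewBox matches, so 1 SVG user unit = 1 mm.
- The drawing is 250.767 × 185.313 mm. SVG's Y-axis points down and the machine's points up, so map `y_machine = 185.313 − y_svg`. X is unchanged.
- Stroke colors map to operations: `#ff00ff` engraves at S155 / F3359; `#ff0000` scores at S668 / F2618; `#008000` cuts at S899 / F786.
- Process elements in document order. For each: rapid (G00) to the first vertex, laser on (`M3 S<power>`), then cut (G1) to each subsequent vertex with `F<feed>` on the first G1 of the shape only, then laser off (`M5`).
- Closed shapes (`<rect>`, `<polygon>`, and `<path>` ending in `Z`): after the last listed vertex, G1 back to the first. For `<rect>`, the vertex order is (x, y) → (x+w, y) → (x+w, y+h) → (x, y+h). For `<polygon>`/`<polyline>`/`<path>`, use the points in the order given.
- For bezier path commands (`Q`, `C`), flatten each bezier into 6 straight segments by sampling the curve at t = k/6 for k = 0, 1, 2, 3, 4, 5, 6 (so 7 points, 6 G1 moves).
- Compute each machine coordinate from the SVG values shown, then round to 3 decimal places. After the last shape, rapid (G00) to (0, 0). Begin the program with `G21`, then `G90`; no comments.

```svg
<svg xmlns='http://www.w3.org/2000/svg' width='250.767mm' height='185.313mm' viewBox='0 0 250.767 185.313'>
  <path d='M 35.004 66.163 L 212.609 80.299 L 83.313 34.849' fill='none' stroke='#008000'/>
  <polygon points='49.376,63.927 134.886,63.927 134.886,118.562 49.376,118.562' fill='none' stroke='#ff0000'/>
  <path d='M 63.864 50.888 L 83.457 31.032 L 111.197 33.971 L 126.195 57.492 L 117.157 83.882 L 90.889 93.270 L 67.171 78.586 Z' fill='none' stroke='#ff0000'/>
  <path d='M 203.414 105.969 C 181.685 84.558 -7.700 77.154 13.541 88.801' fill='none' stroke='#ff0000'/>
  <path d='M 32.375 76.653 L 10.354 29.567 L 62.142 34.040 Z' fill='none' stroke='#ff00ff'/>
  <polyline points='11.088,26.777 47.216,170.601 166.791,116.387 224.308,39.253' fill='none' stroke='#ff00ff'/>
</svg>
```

viewBox `0 0 250.767 185.313` with mm width/height → 1 unit = 1 mm. Flip: y_m = 185.313 − y_svg.

**Shape 1** — `<path>` open polyline, stroke `#008000` → cut (S899, F786). Machine vertices: (35.004,119.150) → (212.609,105.014) → (83.313,150.464). Open path.

**Shape 2** — `<polygon>` rectangle, stroke `#ff0000` → score (S668, F2618). Machine vertices: (49.376,121.386) → (134.886,121.386) → (134.886,66.751) → (49.376,66.751) → (49.376,121.386). Closed: final G1 returns to the first vertex.

**Shape 3** — `<path>` regular polygon, stroke `#ff0000` → score (S668, F2618). Machine vertices: (63.864,134.425) → (83.457,154.281) → (111.197,151.342) → (126.195,127.821) → (117.157,101.431) → (90.889,92.043) → (67.171,106.727) → (63.864,134.425). Closed: final G1 returns to the first vertex.

**Shape 4** — `<path>` cubic bezier, stroke `#ff0000` → score (S668, F2618). Control points (SVG): P0=(203.414,105.969), P1=(181.685,84.558), P2=(-7.700,77.154), P3=(13.541,88.801); sampled at t=k/6. Machine vertices: (203.414,79.344) → (180.329,88.859) → (139.810,95.899) → (92.364,100.325) → (48.498,101.995) → (18.721,100.771) → (13.541,96.512). Open path.

**Shape 5** — `<path>` regular polygon, stroke `#ff00ff` → engrave (S155, F3359). Machine vertices: (32.375,108.660) → (10.354,155.746) → (62.142,151.273) → (32.375,108.660). Closed: final G1 returns to the first vertex.

**Shape 6** — `<polyline>` open polyline, stroke `#ff00ff` → engrave (S155, F3359). Machine vertices: (11.088,158.536) → (47.216,14.712) → (166.791,68.926) → (224.308,146.060). Open path.

G21
G90
G00 X35.004 Y119.150
M3 S899
G1 X212.609 Y105.014 F786
G1 X83.313 Y150.464
M5
G00 X49.376 Y121.386
M3 S668
G1 X134.886 Y121.386 F2618
G1 X134.886 Y66.751
G1 X49.376 Y66.751
G1 X49.376 Y121.386
M5
G00 X63.864 Y134.425
M3 S668
G1 X83.457 Y154.281 F2618
G1 X111.197 Y151.342
G1 X126.195 Y127.821
G1 X117.157 Y101.431
G1 X90.889 Y92.043
G1 X67.171 Y106.727
G1 X63.864 Y134.425
M5
G00 X203.414 Y79.344
M3 S668
G1 X180.329 Y88.859 F2618
G1 X139.810 Y95.899
G1 X92.364 Y100.325
G1 X48.498 Y101.995
G1 X18.721 Y100.771
G1 X13.541 Y96.512
M5
G00 X32.375 Y108.660
M3 S155
G1 X10.354 Y155.746 F3359
G1 X62.142 Y151.273
G1 X32.375 Y108.660
M5
G00 X11.088 Y158.536
M3 S155
G1 X47.216 Y14.712 F3359
G1 X166.791 Y68.926
G1 X224.308 Y146.060
M5
G00 X0.000 Y0.000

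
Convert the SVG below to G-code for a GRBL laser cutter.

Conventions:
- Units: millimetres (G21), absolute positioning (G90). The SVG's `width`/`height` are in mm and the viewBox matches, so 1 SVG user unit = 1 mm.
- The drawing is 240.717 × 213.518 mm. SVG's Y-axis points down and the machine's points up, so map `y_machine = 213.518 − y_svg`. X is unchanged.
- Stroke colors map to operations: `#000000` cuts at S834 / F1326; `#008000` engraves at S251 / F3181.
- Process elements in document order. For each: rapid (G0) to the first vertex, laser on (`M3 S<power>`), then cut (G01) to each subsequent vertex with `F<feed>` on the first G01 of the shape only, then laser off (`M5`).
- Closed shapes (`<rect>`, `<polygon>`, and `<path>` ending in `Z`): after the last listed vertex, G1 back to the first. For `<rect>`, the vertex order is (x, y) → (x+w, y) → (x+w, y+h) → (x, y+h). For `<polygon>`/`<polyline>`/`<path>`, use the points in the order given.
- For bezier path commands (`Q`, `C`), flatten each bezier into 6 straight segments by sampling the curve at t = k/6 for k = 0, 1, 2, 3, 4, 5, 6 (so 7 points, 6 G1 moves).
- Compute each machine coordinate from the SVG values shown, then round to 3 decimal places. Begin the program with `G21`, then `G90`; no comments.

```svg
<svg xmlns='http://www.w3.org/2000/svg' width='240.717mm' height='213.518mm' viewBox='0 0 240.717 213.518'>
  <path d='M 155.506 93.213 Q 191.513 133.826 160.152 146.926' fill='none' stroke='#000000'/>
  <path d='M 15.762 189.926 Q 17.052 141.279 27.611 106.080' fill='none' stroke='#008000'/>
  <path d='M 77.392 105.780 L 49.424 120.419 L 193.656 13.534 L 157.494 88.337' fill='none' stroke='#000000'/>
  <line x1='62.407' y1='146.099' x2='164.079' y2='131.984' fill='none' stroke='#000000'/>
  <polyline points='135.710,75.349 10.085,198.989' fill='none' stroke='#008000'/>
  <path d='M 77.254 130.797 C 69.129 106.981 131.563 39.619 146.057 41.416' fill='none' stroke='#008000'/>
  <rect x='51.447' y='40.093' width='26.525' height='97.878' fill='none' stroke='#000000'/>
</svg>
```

G21
G90
G0 X155.506 Y120.305
M3 S834
G01 X165.637 Y107.532 F1326
G01 X172.025 Y96.287
G01 X174.671 Y86.570
G01 X173.574 Y78.382
G01 X168.734 Y71.723
G01 X160.152 Y66.592
M5
G0 X15.762 Y23.592
M3 S251
G01 X16.449 Y39.434 F3181
G01 X17.652 Y54.529
G01 X19.369 Y68.877
G01 X21.602 Y82.478
G01 X24.349 Y95.331
G01 X27.611 Y107.438
M5
G0 X77.392 Y107.738
M3 S834
G01 X49.424 Y93.099 F1326
G01 X193.656 Y199.984
G01 X157.494 Y125.181
M5
G0 X62.407 Y67.419
M3 S834
G01 X164.079 Y81.534 F1326
M5
G0 X135.710 Y138.169
M3 S251
G01 X10.085 Y14.529 F3181
M5
G0 X77.254 Y82.721
M3 S251
G01 X78.523 Y97.736 F3181
G01 X88.260 Y116.878
G01 X103.173 Y137.016
G01 X119.972 Y155.020
G01 X135.364 Y167.759
G01 X146.057 Y172.102
M5
G0 X51.447 Y173.425
M3 S834
G01 X77.972 Y173.425 F1326
G01 X77.972 Y75.547
G01 X51.447 Y75.547
G01 X51.447 Y173.425
M5

Since the viewBox matches the mm dimensions, user units are millimetres directly. The only transform is the Y-flip y_m = 213.518 − y_svg.

Shape 1 is a quadratic bezier drawn with `<path>`. Its stroke #000000 means cut at S834, F1326. After flipping Y the toolpath is (155.506,120.305) → (165.637,107.532) → (172.025,96.287) → (174.671,86.570) → (173.574,78.382) → (168.734,71.723) → (160.152,66.592).

Shape 2 is a quadratic bezier drawn with `<path>`. Its stroke #008000 means engrave at S251, F3181. After flipping Y the toolpath is (15.762,23.592) → (16.449,39.434) → (17.652,54.529) → (19.369,68.877) → (21.602,82.478) → (24.349,95.331) → (27.611,107.438).

Shape 3 is a open polyline drawn with `<path>`. Its stroke #000000 means cut at S834, F1326. After flipping Y the toolpath is (77.392,107.738) → (49.424,93.099) → (193.656,199.984) → (157.494,125.181).

Shape 4 is a line segment drawn with `<line>`. Its stroke #000000 means cut at S834, F1326. After flipping Y the toolpath is (62.407,67.419) → (164.079,81.534).

Shape 5 is a line segment drawn with `<polyline>`. Its stroke #008000 means engrave at S251, F3181. After flipping Y the toolpath is (135.710,138.169) → (10.085,14.529).

Shape 6 is a cubic bezier drawn with `<path>`. Its stroke #008000 means engrave at S251, F3181. After flipping Y the toolpath is (77.254,82.721) → (78.523,97.736) → (88.260,116.878) → (103.173,137.016) → (119.972,155.020) → (135.364,167.759) → (146.057,172.102).

Shape 7 is a rectangle drawn with `<rect>`. Its stroke #000000 means cut at S834, F1326. After flipping Y the toolpath is (51.447,173.425) → (77.972,173.425) → (77.972,75.547) → (51.447,75.547) → (51.447,173.425), returning to the start.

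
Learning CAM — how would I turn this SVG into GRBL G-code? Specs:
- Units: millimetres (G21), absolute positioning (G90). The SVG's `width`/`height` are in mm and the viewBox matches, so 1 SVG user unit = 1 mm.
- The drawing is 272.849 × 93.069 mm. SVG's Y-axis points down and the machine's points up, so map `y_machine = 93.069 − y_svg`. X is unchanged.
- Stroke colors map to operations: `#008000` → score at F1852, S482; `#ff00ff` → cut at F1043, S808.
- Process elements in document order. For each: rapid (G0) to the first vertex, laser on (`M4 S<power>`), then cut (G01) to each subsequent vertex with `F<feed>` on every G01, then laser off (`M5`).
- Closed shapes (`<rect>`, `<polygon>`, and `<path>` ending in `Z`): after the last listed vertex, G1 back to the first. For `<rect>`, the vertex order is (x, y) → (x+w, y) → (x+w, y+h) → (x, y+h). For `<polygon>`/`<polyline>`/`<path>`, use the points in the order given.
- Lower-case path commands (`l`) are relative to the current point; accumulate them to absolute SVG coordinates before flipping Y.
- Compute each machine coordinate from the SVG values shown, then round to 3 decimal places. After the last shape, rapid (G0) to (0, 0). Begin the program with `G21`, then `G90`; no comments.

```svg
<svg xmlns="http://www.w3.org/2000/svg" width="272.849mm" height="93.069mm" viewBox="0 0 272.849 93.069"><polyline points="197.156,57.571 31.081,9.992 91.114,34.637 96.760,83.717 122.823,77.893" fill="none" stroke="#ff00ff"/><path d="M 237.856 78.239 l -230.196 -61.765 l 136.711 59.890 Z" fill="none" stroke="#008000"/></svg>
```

viewBox `0 0 272.849 93.069` with mm width/height → 1 unit = 1 mm. Flip: y_m = 93.069 − y_svg.

**Shape 1** — `<polyline>` open polyline, stroke `#ff00ff` → cut (S808, F1043). Machine vertices: (197.156,35.498) → (31.081,83.077) → (91.114,58.432) → (96.760,9.352) → (122.823,15.176). Open path.

**Shape 2** — `<path>` closed polygon, stroke `#008000` → score (S482, F1852). Machine vertices: (237.856,14.830) → (7.660,76.595) → (144.371,16.705) → (237.856,14.830). Closed: final G1 returns to the first vertex.

G21
G90
G0 X197.156 Y35.498
M4 S808
G01 X31.081 Y83.077 F1043
G01 X91.114 Y58.432 F1043
G01 X96.760 Y9.352 F1043
G01 X122.823 Y15.176 F1043
M5
G0 X237.856 Y14.830
M4 S482
G01 X7.660 Y76.595 F1852
G01 X144.371 Y16.705 F1852
G01 X237.856 Y14.830 F1852
M5
G0 X0.000 Y0.000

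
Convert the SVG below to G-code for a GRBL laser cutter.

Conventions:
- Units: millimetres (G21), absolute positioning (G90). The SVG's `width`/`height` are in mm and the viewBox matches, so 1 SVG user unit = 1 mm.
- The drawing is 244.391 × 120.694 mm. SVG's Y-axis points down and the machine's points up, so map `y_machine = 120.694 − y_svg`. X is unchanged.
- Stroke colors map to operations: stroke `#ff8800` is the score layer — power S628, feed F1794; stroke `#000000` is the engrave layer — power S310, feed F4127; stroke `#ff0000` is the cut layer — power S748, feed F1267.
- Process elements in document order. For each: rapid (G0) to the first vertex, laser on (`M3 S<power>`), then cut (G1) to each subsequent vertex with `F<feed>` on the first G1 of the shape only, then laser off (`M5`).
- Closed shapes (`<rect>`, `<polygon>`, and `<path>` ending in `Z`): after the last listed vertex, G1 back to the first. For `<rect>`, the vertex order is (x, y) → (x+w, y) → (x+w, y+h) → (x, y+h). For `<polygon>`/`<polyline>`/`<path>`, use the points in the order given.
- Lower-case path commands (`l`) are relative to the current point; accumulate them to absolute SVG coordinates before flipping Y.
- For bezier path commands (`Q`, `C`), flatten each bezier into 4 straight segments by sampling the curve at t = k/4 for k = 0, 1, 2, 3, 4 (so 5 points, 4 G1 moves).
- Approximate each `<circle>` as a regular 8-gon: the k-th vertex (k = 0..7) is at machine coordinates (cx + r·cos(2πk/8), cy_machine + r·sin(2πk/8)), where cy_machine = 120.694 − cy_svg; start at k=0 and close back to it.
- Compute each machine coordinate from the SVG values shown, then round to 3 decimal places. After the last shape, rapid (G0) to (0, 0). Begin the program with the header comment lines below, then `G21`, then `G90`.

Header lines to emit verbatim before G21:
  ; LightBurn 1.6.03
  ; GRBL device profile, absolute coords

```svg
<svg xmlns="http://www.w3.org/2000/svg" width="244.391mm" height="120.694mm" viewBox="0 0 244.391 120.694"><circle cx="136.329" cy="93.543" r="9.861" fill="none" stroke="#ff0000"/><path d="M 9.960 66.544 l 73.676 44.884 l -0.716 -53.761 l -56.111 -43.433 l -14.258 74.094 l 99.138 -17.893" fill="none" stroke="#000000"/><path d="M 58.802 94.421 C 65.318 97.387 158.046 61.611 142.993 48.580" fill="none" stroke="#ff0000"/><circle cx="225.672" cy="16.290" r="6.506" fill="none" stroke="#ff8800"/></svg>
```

; LightBurn 1.6.03
; GRBL device profile, absolute coords
G21
G90
G0 X146.190 Y27.151
M3 S748
G1 X143.302 Y34.124 F1267
G1 X136.329 Y37.012
G1 X129.356 Y34.124
G1 X126.468 Y27.151
G1 X129.356 Y20.178
G1 X136.329 Y17.290
G1 X143.302 Y20.178
G1 X146.190 Y27.151
M5
G0 X9.960 Y54.150
M3 S310
G1 X83.636 Y9.266 F4127
G1 X82.920 Y63.027
G1 X26.809 Y106.460
G1 X12.551 Y32.366
G1 X111.689 Y50.259
M5
G0 X58.802 Y26.273
M3 S748
G1 X76.823 Y30.352 F1267
G1 X108.986 Y43.195
G1 X137.105 Y59.037
G1 X142.993 Y72.114
M5
G0 X232.178 Y104.404
M3 S628
G1 X230.272 Y109.004 F1794
G1 X225.672 Y110.910
G1 X221.072 Y109.004
G1 X219.166 Y104.404
G1 X221.072 Y99.804
G1 X225.672 Y97.898
G1 X230.272 Y99.804
G1 X232.178 Y104.404
M5
G0 X0.000 Y0.000

1 u = 1 mm; y_m = 120.694 − y.

[1] `<circle>` circle, #ff0000→cut S748 F1267: (146.190,27.151) → (143.302,34.124) → (136.329,37.012) → (129.356,34.124) → (126.468,27.151) → (129.356,20.178) → (136.329,17.290) → (143.302,20.178) → (146.190,27.151) (closed)

[2] `<path>` open polyline, #000000→engrave S310 F4127: (9.960,54.150) → (83.636,9.266) → (82.920,63.027) → (26.809,106.460) → (12.551,32.366) → (111.689,50.259)

[3] `<path>` cubic bezier, #ff0000→cut S748 F1267: (58.802,26.273) → (76.823,30.352) → (108.986,43.195) → (137.105,59.037) → (142.993,72.114)

[4] `<circle>` circle, #ff8800→score S628 F1794: (232.178,104.404) → (230.272,109.004) → (225.672,110.910) → (221.072,109.004) → (219.166,104.404) → (221.072,99.804) → (225.672,97.898) → (230.272,99.804) → (232.178,104.404) (closed)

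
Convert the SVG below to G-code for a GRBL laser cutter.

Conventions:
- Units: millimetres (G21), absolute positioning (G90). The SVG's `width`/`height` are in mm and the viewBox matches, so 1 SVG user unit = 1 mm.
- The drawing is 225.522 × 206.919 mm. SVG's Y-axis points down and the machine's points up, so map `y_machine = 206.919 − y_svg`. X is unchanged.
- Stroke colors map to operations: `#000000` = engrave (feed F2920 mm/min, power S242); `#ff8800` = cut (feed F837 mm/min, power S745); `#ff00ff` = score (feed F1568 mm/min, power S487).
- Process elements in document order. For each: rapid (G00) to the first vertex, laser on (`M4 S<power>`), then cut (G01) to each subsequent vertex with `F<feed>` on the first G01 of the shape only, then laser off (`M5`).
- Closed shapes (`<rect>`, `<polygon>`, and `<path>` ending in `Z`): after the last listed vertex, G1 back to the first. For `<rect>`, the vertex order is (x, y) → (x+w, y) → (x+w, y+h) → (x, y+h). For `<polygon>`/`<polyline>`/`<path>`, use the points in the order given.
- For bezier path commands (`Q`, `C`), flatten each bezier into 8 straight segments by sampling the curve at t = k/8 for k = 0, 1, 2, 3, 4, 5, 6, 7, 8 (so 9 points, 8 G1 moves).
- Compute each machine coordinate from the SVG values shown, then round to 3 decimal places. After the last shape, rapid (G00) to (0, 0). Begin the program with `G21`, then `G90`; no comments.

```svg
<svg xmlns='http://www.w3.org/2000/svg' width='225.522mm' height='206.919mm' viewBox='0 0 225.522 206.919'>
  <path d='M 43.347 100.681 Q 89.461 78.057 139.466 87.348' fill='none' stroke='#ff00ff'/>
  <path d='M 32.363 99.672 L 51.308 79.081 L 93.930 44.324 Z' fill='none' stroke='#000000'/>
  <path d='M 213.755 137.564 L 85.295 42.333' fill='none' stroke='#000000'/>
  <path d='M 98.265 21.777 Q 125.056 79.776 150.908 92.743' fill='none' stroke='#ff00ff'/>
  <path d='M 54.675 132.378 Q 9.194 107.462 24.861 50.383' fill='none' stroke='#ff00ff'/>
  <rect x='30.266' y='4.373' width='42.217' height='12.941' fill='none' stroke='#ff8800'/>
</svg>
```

G21
G90
G00 X43.347 Y106.238
M4 S487
G01 X54.936 Y111.395 F1568
G01 X66.647 Y115.555
G01 X78.480 Y118.718
G01 X90.434 Y120.883
G01 X102.509 Y122.051
G01 X114.707 Y122.222
G01 X127.026 Y121.395
G01 X139.466 Y119.571
M5
G00 X32.363 Y107.247
M4 S242
G01 X51.308 Y127.838 F2920
G01 X93.930 Y162.595
G01 X32.363 Y107.247
M5
G00 X213.755 Y69.355
M4 S242
G01 X85.295 Y164.586 F2920
M5
G00 X98.265 Y185.142
M4 S487
G01 X104.948 Y171.346 F1568
G01 X111.602 Y158.957
G01 X118.226 Y147.975
G01 X124.821 Y138.401
G01 X131.387 Y130.234
G01 X137.923 Y123.474
G01 X144.430 Y118.121
G01 X150.908 Y114.176
M5
G00 X54.675 Y74.541
M4 S487
G01 X44.260 Y81.273 F1568
G01 X35.756 Y89.009
G01 X29.163 Y97.751
G01 X24.481 Y107.498
G01 X21.710 Y118.250
G01 X20.849 Y130.007
G01 X21.900 Y142.769
G01 X24.861 Y156.536
M5
G00 X30.266 Y202.546
M4 S745
G01 X72.483 Y202.546 F837
G01 X72.483 Y189.605
G01 X30.266 Y189.605
G01 X30.266 Y202.546
M5
G00 X0.000 Y0.000

viewBox `0 0 225.522 206.919` with mm width/height → 1 unit = 1 mm. Flip: y_m = 206.919 − y_svg.

**Shape 1** — `<path>` quadratic bezier, stroke `#ff00ff` → score (S487, F1568). Control points (SVG): P0=(43.347,100.681), P1=(89.461,78.057), P2=(139.466,87.348); sampled at t=k/8. Machine vertices: (43.347,106.238) → (54.936,111.395) → (66.647,115.555) → (78.480,118.718) → (90.434,120.883) → (102.509,122.051) → (114.707,122.222) → (127.026,121.395) → (139.466,119.571). Open path.

**Shape 2** — `<path>` closed polygon, stroke `#000000` → engrave (S242, F2920). Machine vertices: (32.363,107.247) → (51.308,127.838) → (93.930,162.595) → (32.363,107.247). Closed: final G1 returns to the first vertex.

**Shape 3** — `<path>` line segment, stroke `#000000` → engrave (S242, F2920). Machine vertices: (213.755,69.355) → (85.295,164.586). Open path.

**Shape 4** — `<path>` quadratic bezier, stroke `#ff00ff` → score (S487, F1568). Control points (SVG): P0=(98.265,21.777), P1=(125.056,79.776), P2=(150.908,92.743); sampled at t=k/8. Machine vertices: (98.265,185.142) → (104.948,171.346) → (111.602,158.957) → (118.226,147.975) → (124.821,138.401) → (131.387,130.234) → (137.923,123.474) → (144.430,118.121) → (150.908,114.176). Open path.

**Shape 5** — `<path>` quadratic bezier, stroke `#ff00ff` → score (S487, F1568). Control points (SVG): P0=(54.675,132.378), P1=(9.194,107.462), P2=(24.861,50.383); sampled at t=k/8. Machine vertices: (54.675,74.541) → (44.260,81.273) → (35.756,89.009) → (29.163,97.751) → (24.481,107.498) → (21.710,118.250) → (20.849,130.007) → (21.900,142.769) → (24.861,156.536). Open path.

**Shape 6** — `<rect>` rectangle, stroke `#ff8800` → cut (S745, F837). Machine vertices: (30.266,202.546) → (72.483,202.546) → (72.483,189.605) → (30.266,189.605) → (30.266,202.546). Closed: final G1 returns to the first vertex.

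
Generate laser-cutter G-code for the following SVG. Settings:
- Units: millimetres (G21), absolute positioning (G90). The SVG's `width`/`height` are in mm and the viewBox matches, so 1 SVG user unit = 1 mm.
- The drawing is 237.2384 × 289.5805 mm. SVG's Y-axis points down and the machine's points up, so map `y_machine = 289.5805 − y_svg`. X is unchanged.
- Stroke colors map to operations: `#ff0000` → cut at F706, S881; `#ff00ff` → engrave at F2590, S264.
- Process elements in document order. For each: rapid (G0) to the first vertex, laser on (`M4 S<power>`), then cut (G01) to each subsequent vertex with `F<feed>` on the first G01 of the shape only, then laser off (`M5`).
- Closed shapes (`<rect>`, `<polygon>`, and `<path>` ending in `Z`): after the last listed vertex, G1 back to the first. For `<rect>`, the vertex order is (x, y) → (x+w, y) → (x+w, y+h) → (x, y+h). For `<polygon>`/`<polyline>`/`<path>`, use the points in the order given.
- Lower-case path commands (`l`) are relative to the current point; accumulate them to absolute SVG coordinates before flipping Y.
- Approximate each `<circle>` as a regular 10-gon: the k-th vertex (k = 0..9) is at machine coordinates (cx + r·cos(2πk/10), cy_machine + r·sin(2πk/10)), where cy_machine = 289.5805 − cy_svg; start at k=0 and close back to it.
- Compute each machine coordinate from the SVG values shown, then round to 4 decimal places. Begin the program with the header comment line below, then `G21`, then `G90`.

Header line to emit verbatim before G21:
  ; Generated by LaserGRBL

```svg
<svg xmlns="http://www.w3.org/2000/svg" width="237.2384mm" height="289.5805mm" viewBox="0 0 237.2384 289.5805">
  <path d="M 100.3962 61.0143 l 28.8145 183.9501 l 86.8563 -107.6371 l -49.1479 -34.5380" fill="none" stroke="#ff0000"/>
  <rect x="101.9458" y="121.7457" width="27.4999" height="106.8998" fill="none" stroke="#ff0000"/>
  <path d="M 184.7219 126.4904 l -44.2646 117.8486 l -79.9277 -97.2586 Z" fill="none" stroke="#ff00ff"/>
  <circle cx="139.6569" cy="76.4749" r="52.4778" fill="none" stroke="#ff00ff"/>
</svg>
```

1 u = 1 mm; y_m = 289.5805 − y.

[1] `<path>` open polyline, #ff0000→cut S881 F706: (100.3962,228.5662) → (129.2107,44.6161) → (216.0670,152.2532) → (166.9191,186.7912)

[2] `<rect>` rectangle, #ff0000→cut S881 F706: (101.9458,167.8348) → (129.4457,167.8348) → (129.4457,60.9350) → (101.9458,60.9350) → (101.9458,167.8348) (closed)

[3] `<path>` regular polygon, #ff00ff→engrave S264 F2590: (184.7219,163.0901) → (140.4573,45.2415) → (60.5296,142.5001) → (184.7219,163.0901) (closed)

[4] `<circle>` circle, #ff00ff→engrave S264 F2590: (192.1347,213.1056) → (182.1123,243.9513) → (155.8734,263.0150) → (123.4404,263.0150) → (97.2015,243.9513) → (87.1791,213.1056) → (97.2015,182.2599) → (123.4404,163.1962) → (155.8734,163.1962) → (182.1123,182.2599) → (192.1347,213.1056) (closed)

; Generated by LaserGRBL
G21
G90
G0 X100.3962 Y228.5662
M4 S881
G01 X129.2107 Y44.6161 F706
G01 X216.0670 Y152.2532
G01 X166.9191 Y186.7912
M5
G0 X101.9458 Y167.8348
M4 S881
G01 X129.4457 Y167.8348 F706
G01 X129.4457 Y60.9350
G01 X101.9458 Y60.9350
G01 X101.9458 Y167.8348
M5
G0 X184.7219 Y163.0901
M4 S264
G01 X140.4573 Y45.2415 F2590
G01 X60.5296 Y142.5001
G01 X184.7219 Y163.0901
M5
G0 X192.1347 Y213.1056
M4 S264
G01 X182.1123 Y243.9513 F2590
G01 X155.8734 Y263.0150
G01 X123.4404 Y263.0150
G01 X97.2015 Y243.9513
G01 X87.1791 Y213.1056
G01 X97.2015 Y182.2599
G01 X123.4404 Y163.1962
G01 X155.8734 Y163.1962
G01 X182.1123 Y182.2599
G01 X192.1347 Y213.1056
M5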